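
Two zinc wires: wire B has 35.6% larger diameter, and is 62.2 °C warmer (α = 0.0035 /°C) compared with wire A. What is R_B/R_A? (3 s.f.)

0.662

R ∝ ρL/d² with ρ ∝ (1+αΔT), so R_B/R_A = (1 + 35.6/100)⁻² × (1 + 0.0035×62.2)
= 0.5438 × 1.218 = 0.662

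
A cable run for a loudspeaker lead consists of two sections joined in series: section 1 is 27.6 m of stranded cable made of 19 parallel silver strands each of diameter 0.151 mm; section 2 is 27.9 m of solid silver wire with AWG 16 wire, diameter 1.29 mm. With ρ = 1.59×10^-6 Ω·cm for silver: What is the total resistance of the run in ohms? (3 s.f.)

1.63 Ω

ρ = 1.59×10^-6 Ω·cm = 1.59×10^-8 Ω·m
Section 1: A_strand = π(7.5500e-05)² = 1.791e-08 m²; R₁ = ρL/(N·A_s) = (1.59×10^-8)(27.6)/(19×1.791e-08) = 1.29 Ω
Section 2: A = π(1.29/2 mm)² = π(6.4500e-04 m)² = 1.307e-06 m²
R₂ = (1.59×10^-8)(27.9)/(1.307e-06) = 0.3394 Ω
R = R₁ + R₂ = 1.63 Ω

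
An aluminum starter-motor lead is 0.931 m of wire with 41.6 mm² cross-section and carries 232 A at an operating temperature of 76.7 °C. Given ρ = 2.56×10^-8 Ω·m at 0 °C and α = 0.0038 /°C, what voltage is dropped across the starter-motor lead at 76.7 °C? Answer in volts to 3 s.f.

A = 41.6 mm² = 4.160e-05 m²
R₍0₎ = ρL/A = (2.56×10^-8)(0.931)/(4.160e-05) = 5.729×10^-4 Ω
R₍76.7₎ = R₍0₎(1 + αΔT) = 5.729×10^-4 × (1 + 0.0038×76.7) = 7.399×10^-4 Ω
V = IR = 232 × 7.399×10^-4 = 0.172 V

0.172 V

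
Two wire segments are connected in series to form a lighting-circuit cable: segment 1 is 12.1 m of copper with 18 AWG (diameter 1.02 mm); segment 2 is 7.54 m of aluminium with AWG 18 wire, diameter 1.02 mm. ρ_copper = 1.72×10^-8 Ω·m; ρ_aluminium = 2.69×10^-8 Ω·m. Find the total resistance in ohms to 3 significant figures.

0.503 Ω

Segment 1: A = π(1.02/2 mm)² = π(5.1000e-04 m)² = 8.171e-07 m²
R₁ = ρL/A = (1.72×10^-8)(12.1)/(8.171e-07) = 0.2547 Ω
Segment 2: A = π(1.02/2 mm)² = π(5.1000e-04 m)² = 8.171e-07 m²
R₂ = (2.69×10^-8)(7.54)/(8.171e-07) = 0.2482 Ω
R = R₁ + R₂ = 0.503 Ω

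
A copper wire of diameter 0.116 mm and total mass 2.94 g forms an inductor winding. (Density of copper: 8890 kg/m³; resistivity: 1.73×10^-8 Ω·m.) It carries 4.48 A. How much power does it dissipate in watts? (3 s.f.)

1030 W

A = π(d/2)² = π(5.8000e-05 m)² = 1.0568e-08 m²
L = m/(density·A) = 0.00294/(8890×1.0568e-08) = 31.29 m
R = ρL/A = (1.73×10^-8)(31.29)/(1.0568e-08) = 51.22 Ω
P = I²R = (4.48)² × 51.22 = 1030 W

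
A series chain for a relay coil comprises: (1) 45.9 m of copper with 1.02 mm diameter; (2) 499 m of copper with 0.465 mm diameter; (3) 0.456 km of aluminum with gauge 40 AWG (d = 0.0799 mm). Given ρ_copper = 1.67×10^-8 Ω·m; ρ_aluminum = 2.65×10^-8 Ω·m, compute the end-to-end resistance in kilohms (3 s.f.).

2.46 kΩ

Seg 1: A = π(d/2)² = π(5.1000e-04 m)² = 8.171e-07 m²
R_1 = (1.67×10^-8)(45.9)/(8.171e-07) = 0.9381 Ω
Seg 2: A = π(d/2)² = π(2.3250e-04 m)² = 1.698e-07 m²
R_2 = (1.67×10^-8)(499)/(1.698e-07) = 49.07 Ω
Seg 3: A = π(0.0799/2 mm)² = π(3.9950e-05 m)² = 5.014e-09 m²
R_3 = (2.65×10^-8)(456)/(5.014e-09) = 2410 Ω
R_total = R_1 + R_2 + R_3 = 2.46 kΩ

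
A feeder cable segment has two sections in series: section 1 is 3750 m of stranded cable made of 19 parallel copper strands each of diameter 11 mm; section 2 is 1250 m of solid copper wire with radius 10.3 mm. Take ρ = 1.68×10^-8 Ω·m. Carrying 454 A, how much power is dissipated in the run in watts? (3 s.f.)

20200 W

Section 1: A_strand = π(5.5000e-03)² = 9.503e-05 m²; R₁ = ρL/(N·A_s) = (1.68×10^-8)(3750)/(19×9.503e-05) = 0.03489 Ω
Section 2: A = πr² = π(1.0300e-02 m)² = 3.333e-04 m²
R₂ = (1.68×10^-8)(1250)/(3.333e-04) = 0.06301 Ω
R = R₁ + R₂ = 0.0979 Ω
P = I²R = (454)² × 0.0979 = 20200 W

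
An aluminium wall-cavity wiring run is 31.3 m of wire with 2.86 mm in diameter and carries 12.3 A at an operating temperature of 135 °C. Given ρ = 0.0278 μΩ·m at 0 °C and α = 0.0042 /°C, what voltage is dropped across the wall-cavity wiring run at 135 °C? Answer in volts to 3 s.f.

2.61 V

ρ = 0.0278 μΩ·m = 2.78×10^-8 Ω·m
A = π(d/2)² = π(1.4300e-03 m)² = 6.424e-06 m²
R₍0₎ = ρL/A = (2.78×10^-8)(31.3)/(6.424e-06) = 0.1354 Ω
R₍135₎ = R₍0₎(1 + αΔT) = 0.1354 × (1 + 0.0042×135) = 0.2122 Ω
V = IR = 12.3 × 0.2122 = 2.61 V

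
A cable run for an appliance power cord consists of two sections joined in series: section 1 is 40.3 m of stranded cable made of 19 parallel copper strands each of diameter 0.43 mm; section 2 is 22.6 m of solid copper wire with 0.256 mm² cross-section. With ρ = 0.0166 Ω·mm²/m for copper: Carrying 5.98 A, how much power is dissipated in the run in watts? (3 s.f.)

ρ = 0.0166 Ω·mm²/m = 1.66×10^-8 Ω·m
Section 1: A_strand = π(2.1500e-04)² = 1.452e-07 m²; R₁ = ρL/(N·A_s) = (1.66×10^-8)(40.3)/(19×1.452e-07) = 0.2425 Ω
Section 2: A = 0.256 mm² = 2.560e-07 m²
R₂ = (1.66×10^-8)(22.6)/(2.560e-07) = 1.465 Ω
R = R₁ + R₂ = 1.708 Ω
P = I²R = (5.98)² × 1.708 = 61.1 W

61.1 W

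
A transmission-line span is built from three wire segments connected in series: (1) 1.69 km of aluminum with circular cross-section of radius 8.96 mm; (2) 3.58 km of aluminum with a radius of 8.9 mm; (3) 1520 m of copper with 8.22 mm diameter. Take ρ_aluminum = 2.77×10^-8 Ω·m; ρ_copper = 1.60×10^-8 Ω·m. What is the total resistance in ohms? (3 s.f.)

1.04 Ω

Seg 1: A = πr² = π(8.9600e-03 m)² = 2.522e-04 m²
R_1 = (2.77×10^-8)(1690)/(2.522e-04) = 0.1856 Ω
Seg 2: A = πr² = π(8.9000e-03 m)² = 2.488e-04 m²
R_2 = (2.77×10^-8)(3580)/(2.488e-04) = 0.3985 Ω
Seg 3: A = π(d/2)² = π(4.1100e-03 m)² = 5.307e-05 m²
R_3 = (1.60×10^-8)(1520)/(5.307e-05) = 0.4583 Ω
R_total = R_1 + R_2 + R_3 = 1.04 Ω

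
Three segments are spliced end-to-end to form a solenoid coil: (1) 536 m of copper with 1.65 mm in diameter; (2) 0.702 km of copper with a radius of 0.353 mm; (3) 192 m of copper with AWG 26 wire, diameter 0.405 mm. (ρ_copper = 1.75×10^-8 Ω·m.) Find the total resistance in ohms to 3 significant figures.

Seg 1: A = π(d/2)² = π(8.2500e-04 m)² = 2.138e-06 m²
R_1 = (1.75×10^-8)(536)/(2.138e-06) = 4.387 Ω
Seg 2: A = πr² = π(3.5300e-04 m)² = 3.915e-07 m²
R_2 = (1.75×10^-8)(702)/(3.915e-07) = 31.38 Ω
Seg 3: A = π(0.405/2 mm)² = π(2.0250e-04 m)² = 1.288e-07 m²
R_3 = (1.75×10^-8)(192)/(1.288e-07) = 26.08 Ω
R_total = R_1 + R_2 + R_3 = 61.9 Ω

61.9 Ω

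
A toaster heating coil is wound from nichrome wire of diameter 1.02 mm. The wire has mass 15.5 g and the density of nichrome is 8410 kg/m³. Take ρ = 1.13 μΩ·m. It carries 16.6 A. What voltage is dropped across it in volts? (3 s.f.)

ρ = 1.13 μΩ·m = 1.13×10^-6 Ω·m
A = π(d/2)² = π(5.1000e-04 m)² = 8.1713e-07 m²
L = m/(density·A) = 0.0155/(8410×8.1713e-07) = 2.256 m
R = ρL/A = (1.13×10^-6)(2.256)/(8.1713e-07) = 3.119 Ω
V = IR = 16.6 × 3.119 = 51.8 V

51.8 V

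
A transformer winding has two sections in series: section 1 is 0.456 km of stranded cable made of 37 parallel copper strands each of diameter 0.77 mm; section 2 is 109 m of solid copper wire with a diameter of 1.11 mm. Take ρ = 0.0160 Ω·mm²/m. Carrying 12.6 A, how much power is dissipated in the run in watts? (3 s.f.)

ρ = 0.0160 Ω·mm²/m = 1.60×10^-8 Ω·m
Section 1: A_strand = π(3.8500e-04)² = 4.657e-07 m²; R₁ = ρL/(N·A_s) = (1.60×10^-8)(456)/(37×4.657e-07) = 0.4235 Ω
Section 2: A = π(d/2)² = π(5.5500e-04 m)² = 9.677e-07 m²
R₂ = (1.60×10^-8)(109)/(9.677e-07) = 1.802 Ω
R = R₁ + R₂ = 2.226 Ω
P = I²R = (12.6)² × 2.226 = 353 W

353 W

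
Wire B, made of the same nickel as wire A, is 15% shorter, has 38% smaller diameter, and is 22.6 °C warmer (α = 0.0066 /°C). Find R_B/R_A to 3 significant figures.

R ∝ ρL/d² with ρ ∝ (1+αΔT), so R_B/R_A = (1 − 15/100) × (1 − 38/100)⁻² × (1 + 0.0066×22.6)
= 0.85 × 2.602 × 1.149 = 2.54

2.54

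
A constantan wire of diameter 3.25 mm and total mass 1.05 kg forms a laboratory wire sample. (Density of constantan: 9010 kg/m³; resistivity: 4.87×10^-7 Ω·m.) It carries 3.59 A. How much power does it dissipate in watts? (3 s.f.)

10.6 W

A = π(d/2)² = π(1.6250e-03 m)² = 8.2958e-06 m²
L = m/(density·A) = 1.05/(9010×8.2958e-06) = 14.05 m
R = ρL/A = (4.87×10^-7)(14.05)/(8.2958e-06) = 0.8247 Ω
P = I²R = (3.59)² × 0.8247 = 10.6 W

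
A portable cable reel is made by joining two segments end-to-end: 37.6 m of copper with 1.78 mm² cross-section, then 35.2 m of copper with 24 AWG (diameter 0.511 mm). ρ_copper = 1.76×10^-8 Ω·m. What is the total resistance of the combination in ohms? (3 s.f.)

3.39 Ω

Segment 1: A = 1.78 mm² = 1.780e-06 m²
R₁ = ρL/A = (1.76×10^-8)(37.6)/(1.780e-06) = 0.3718 Ω
Segment 2: A = π(0.511/2 mm)² = π(2.5550e-04 m)² = 2.051e-07 m²
R₂ = (1.76×10^-8)(35.2)/(2.051e-07) = 3.021 Ω
R = R₁ + R₂ = 3.39 Ω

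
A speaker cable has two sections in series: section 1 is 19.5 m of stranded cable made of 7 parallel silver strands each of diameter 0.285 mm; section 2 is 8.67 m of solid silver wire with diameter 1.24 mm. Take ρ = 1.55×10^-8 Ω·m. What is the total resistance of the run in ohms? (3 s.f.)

0.788 Ω

Section 1: A_strand = π(1.4250e-04)² = 6.379e-08 m²; R₁ = ρL/(N·A_s) = (1.55×10^-8)(19.5)/(7×6.379e-08) = 0.6768 Ω
Section 2: A = π(d/2)² = π(6.2000e-04 m)² = 1.208e-06 m²
R₂ = (1.55×10^-8)(8.67)/(1.208e-06) = 0.1113 Ω
R = R₁ + R₂ = 0.788 Ω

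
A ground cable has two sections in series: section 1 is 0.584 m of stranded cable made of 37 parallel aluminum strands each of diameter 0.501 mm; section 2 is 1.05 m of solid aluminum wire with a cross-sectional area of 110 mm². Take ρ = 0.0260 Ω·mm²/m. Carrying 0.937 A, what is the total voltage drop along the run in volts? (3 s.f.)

0.00218 V

ρ = 0.0260 Ω·mm²/m = 2.60×10^-8 Ω·m
Section 1: A_strand = π(2.5050e-04)² = 1.971e-07 m²; R₁ = ρL/(N·A_s) = (2.60×10^-8)(0.584)/(37×1.971e-07) = 0.002082 Ω
Section 2: A = 110 mm² = 1.100e-04 m²
R₂ = (2.60×10^-8)(1.05)/(1.100e-04) = 2.482×10^-4 Ω
R = R₁ + R₂ = 0.00233 Ω
V = IR = 0.937 × 0.00233 = 0.00218 V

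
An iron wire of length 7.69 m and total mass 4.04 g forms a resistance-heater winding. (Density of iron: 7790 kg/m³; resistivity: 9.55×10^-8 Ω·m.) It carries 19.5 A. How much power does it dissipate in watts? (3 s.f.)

A = m/(density·L) = 0.00404/(7790×7.69) = 6.7440e-08 m²
R = ρL/A = (9.55×10^-8)(7.69)/(6.7440e-08) = 10.89 Ω
P = I²R = (19.5)² × 10.89 = 4140 W

4140 W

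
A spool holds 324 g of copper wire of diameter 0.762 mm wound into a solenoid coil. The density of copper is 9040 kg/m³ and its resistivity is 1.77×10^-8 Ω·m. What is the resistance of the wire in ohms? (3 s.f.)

3.05 Ω

A = π(d/2)² = π(3.8100e-04 m)² = 4.5604e-07 m²
L = m/(density·A) = 0.324/(9040×4.5604e-07) = 78.59 m
R = ρL/A = (1.77×10^-8)(78.59)/(4.5604e-07) = 3.05 Ω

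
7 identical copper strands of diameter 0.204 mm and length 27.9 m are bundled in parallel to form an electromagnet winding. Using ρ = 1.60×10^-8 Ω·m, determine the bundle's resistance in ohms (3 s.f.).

1.95 Ω

A_strand = π(1.0200e-04 m)² = 3.269e-08 m²
R_strand = ρL/A = (1.60×10^-8)(27.9)/(3.269e-08) = 13.66 Ω
R_total = R_strand/N = 13.66/7 = 1.95 Ω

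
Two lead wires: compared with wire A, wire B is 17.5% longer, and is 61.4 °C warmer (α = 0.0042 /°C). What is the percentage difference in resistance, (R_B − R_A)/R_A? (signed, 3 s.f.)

47.8%

R ∝ ρL/d² with ρ ∝ (1+αΔT), so R_B/R_A = (1 + 17.5/100) × (1 + 0.0042×61.4)
= 1.175 × 1.258 = 1.478
(R_B − R_A)/R_A = 1.478 − 1 = 47.8%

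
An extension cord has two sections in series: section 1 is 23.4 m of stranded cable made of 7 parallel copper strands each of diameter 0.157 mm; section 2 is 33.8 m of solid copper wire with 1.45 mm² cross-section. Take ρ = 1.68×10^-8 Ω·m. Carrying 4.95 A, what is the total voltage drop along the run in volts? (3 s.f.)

Section 1: A_strand = π(7.8500e-05)² = 1.936e-08 m²; R₁ = ρL/(N·A_s) = (1.68×10^-8)(23.4)/(7×1.936e-08) = 2.901 Ω
Section 2: A = 1.45 mm² = 1.450e-06 m²
R₂ = (1.68×10^-8)(33.8)/(1.450e-06) = 0.3916 Ω
R = R₁ + R₂ = 3.293 Ω
V = IR = 4.95 × 3.293 = 16.3 V

16.3 V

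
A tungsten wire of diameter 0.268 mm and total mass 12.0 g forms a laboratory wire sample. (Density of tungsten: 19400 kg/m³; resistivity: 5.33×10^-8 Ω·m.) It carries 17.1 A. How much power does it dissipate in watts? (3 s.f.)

A = π(d/2)² = π(1.3400e-04 m)² = 5.6410e-08 m²
L = m/(density·A) = 0.012/(19400×5.6410e-08) = 10.97 m
R = ρL/A = (5.33×10^-8)(10.97)/(5.6410e-08) = 10.36 Ω
P = I²R = (17.1)² × 10.36 = 3030 W

3030 W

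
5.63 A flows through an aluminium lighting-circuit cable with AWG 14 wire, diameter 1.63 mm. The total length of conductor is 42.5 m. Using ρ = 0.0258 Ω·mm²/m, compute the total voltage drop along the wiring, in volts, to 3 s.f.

ρ = 0.0258 Ω·mm²/m = 2.58×10^-8 Ω·m
A = π(1.63/2 mm)² = π(8.1500e-04 m)² = 2.087e-06 m²
R = ρL/A = (2.58×10^-8)(42.5)/(2.087e-06) = 0.5255 Ω
V = IR = 5.63 × 0.5255 = 2.96 V

2.96 V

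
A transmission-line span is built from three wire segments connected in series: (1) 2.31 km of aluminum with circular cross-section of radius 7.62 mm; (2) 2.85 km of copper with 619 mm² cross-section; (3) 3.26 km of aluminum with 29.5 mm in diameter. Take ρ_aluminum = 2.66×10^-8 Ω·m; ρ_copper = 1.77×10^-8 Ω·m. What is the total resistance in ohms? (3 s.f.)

Seg 1: A = πr² = π(7.6200e-03 m)² = 1.824e-04 m²
R_1 = (2.66×10^-8)(2310)/(1.824e-04) = 0.3368 Ω
Seg 2: A = 619 mm² = 6.190e-04 m²
R_2 = (1.77×10^-8)(2850)/(6.190e-04) = 0.08149 Ω
Seg 3: A = π(d/2)² = π(1.4750e-02 m)² = 6.835e-04 m²
R_3 = (2.66×10^-8)(3260)/(6.835e-04) = 0.1269 Ω
R_total = R_1 + R_2 + R_3 = 0.545 Ω

0.545 Ω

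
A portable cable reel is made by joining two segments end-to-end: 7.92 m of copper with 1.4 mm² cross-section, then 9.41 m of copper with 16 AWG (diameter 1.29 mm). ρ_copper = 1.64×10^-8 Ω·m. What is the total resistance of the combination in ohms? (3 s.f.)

0.211 Ω

Segment 1: A = 1.4 mm² = 1.400e-06 m²
R₁ = ρL/A = (1.64×10^-8)(7.92)/(1.400e-06) = 0.09278 Ω
Segment 2: A = π(1.29/2 mm)² = π(6.4500e-04 m)² = 1.307e-06 m²
R₂ = (1.64×10^-8)(9.41)/(1.307e-06) = 0.1181 Ω
R = R₁ + R₂ = 0.211 Ω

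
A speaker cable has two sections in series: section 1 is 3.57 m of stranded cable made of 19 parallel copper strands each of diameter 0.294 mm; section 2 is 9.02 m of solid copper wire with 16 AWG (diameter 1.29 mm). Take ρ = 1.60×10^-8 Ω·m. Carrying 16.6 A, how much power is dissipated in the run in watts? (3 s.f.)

42.6 W

Section 1: A_strand = π(1.4700e-04)² = 6.789e-08 m²; R₁ = ρL/(N·A_s) = (1.60×10^-8)(3.57)/(19×6.789e-08) = 0.04428 Ω
Section 2: A = π(1.29/2 mm)² = π(6.4500e-04 m)² = 1.307e-06 m²
R₂ = (1.60×10^-8)(9.02)/(1.307e-06) = 0.1104 Ω
R = R₁ + R₂ = 0.1547 Ω
P = I²R = (16.6)² × 0.1547 = 42.6 W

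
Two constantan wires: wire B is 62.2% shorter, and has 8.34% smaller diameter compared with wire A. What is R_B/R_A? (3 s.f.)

0.450

R ∝ L/d², so R_B/R_A = (1 − 62.2/100) × (1 − 8.34/100)⁻²
= 0.378 × 1.19 = 0.450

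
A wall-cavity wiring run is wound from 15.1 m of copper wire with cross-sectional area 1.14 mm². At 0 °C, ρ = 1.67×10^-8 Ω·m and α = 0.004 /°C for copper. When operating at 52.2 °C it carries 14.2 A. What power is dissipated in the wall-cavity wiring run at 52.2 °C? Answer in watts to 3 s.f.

53.9 W

A = 1.14 mm² = 1.140e-06 m²
R₍0₎ = ρL/A = (1.67×10^-8)(15.1)/(1.140e-06) = 0.2212 Ω
R₍52.2₎ = R₍0₎(1 + αΔT) = 0.2212 × (1 + 0.004×52.2) = 0.2674 Ω
P = I²R = (14.2)² × 0.2674 = 53.9 W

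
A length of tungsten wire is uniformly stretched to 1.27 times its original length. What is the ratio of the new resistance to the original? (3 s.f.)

1.61

Volume constant ⇒ A' = A/k with k = 1.27. R' = ρ(kL)/(A/k) = k²R.
Factor = 1.61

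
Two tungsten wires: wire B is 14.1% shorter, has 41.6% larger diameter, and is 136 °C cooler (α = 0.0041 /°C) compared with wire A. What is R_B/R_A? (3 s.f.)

0.190

R ∝ ρL/d² with ρ ∝ (1+αΔT), so R_B/R_A = (1 − 14.1/100) × (1 + 41.6/100)⁻² × (1 − 0.0041×136)
= 0.859 × 0.4987 × 0.4424 = 0.190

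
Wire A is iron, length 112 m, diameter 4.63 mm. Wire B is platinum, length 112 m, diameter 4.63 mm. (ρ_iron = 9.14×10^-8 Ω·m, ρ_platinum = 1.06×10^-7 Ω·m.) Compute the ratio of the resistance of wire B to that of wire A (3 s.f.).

R ∝ ρL/d², so R_B/R_A = (ρ_B/ρ_A)
= (1.06×10^-7/9.14×10^-8) = 1.16

1.16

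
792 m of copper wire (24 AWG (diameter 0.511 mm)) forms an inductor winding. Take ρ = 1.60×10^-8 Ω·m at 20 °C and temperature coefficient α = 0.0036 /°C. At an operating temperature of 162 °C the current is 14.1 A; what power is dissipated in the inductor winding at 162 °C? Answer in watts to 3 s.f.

A = π(0.511/2 mm)² = π(2.5550e-04 m)² = 2.051e-07 m²
R₍20₎ = ρL/A = (1.60×10^-8)(792)/(2.051e-07) = 61.79 Ω
R₍162₎ = R₍20₎(1 + αΔT) = 61.79 × (1 + 0.0036×142) = 93.38 Ω
P = I²R = (14.1)² × 93.38 = 18600 W

18600 W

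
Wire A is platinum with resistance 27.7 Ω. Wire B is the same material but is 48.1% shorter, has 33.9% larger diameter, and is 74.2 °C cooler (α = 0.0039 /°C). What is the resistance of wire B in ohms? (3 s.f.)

R ∝ ρL/d² with ρ ∝ (1+αΔT), so R_B/R_A = (1 − 48.1/100) × (1 + 33.9/100)⁻² × (1 − 0.0039×74.2)
= 0.519 × 0.5577 × 0.7106 = 0.2057
R_B = 0.2057 × 27.7 = 5.70 Ω

5.70 Ω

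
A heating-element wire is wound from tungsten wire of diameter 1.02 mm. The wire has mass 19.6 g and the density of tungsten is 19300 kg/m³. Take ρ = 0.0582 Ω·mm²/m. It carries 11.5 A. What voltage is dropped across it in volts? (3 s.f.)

ρ = 0.0582 Ω·mm²/m = 5.82×10^-8 Ω·m
A = π(d/2)² = π(5.1000e-04 m)² = 8.1713e-07 m²
L = m/(density·A) = 0.0196/(19300×8.1713e-07) = 1.243 m
R = ρL/A = (5.82×10^-8)(1.243)/(8.1713e-07) = 0.08852 Ω
V = IR = 11.5 × 0.08852 = 1.02 V

1.02 V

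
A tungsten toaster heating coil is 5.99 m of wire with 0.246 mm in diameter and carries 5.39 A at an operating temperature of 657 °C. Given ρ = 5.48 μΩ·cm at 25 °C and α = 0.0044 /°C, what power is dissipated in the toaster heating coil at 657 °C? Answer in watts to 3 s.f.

ρ = 5.48 μΩ·cm = 5.48×10^-8 Ω·m
A = π(d/2)² = π(1.2300e-04 m)² = 4.753e-08 m²
R₍25₎ = ρL/A = (5.48×10^-8)(5.99)/(4.753e-08) = 6.906 Ω
R₍657₎ = R₍25₎(1 + αΔT) = 6.906 × (1 + 0.0044×632) = 26.11 Ω
P = I²R = (5.39)² × 26.11 = 759 W

759 W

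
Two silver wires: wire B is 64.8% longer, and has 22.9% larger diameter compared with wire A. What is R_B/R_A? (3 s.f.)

1.09

R ∝ L/d², so R_B/R_A = (1 + 64.8/100) × (1 + 22.9/100)⁻²
= 1.648 × 0.6621 = 1.09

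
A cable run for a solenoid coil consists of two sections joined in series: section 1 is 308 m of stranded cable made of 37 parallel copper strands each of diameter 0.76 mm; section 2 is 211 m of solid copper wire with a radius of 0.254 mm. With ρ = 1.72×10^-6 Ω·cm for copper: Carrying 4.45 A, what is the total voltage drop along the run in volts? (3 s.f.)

81.1 V

ρ = 1.72×10^-6 Ω·cm = 1.72×10^-8 Ω·m
Section 1: A_strand = π(3.8000e-04)² = 4.536e-07 m²; R₁ = ρL/(N·A_s) = (1.72×10^-8)(308)/(37×4.536e-07) = 0.3156 Ω
Section 2: A = πr² = π(2.5400e-04 m)² = 2.027e-07 m²
R₂ = (1.72×10^-8)(211)/(2.027e-07) = 17.91 Ω
R = R₁ + R₂ = 18.22 Ω
V = IR = 4.45 × 18.22 = 81.1 V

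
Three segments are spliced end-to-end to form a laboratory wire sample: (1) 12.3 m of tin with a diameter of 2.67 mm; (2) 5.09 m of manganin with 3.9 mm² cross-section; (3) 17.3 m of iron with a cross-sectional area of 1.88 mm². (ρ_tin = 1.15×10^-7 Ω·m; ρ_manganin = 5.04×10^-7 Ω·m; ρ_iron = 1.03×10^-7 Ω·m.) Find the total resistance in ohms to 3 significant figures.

1.86 Ω

Seg 1: A = π(d/2)² = π(1.3350e-03 m)² = 5.599e-06 m²
R_1 = (1.15×10^-7)(12.3)/(5.599e-06) = 0.2526 Ω
Seg 2: A = 3.9 mm² = 3.900e-06 m²
R_2 = (5.04×10^-7)(5.09)/(3.900e-06) = 0.6578 Ω
Seg 3: A = 1.88 mm² = 1.880e-06 m²
R_3 = (1.03×10^-7)(17.3)/(1.880e-06) = 0.9478 Ω
R_total = R_1 + R_2 + R_3 = 1.86 Ω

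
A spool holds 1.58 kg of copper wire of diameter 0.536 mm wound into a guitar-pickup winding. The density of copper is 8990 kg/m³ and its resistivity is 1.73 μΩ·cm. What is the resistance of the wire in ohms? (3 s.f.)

ρ = 1.73 μΩ·cm = 1.73×10^-8 Ω·m
A = π(d/2)² = π(2.6800e-04 m)² = 2.2564e-07 m²
L = m/(density·A) = 1.58/(8990×2.2564e-07) = 778.9 m
R = ρL/A = (1.73×10^-8)(778.9)/(2.2564e-07) = 59.7 Ω

59.7 Ω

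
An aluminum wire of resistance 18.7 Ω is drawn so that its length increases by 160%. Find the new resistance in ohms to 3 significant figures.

k = 1 + 160/100 = 2.6; volume constant ⇒ A' = A/k, so R' = k²R.
R' = 6.76 × 18.7 = 126 Ω

126 Ω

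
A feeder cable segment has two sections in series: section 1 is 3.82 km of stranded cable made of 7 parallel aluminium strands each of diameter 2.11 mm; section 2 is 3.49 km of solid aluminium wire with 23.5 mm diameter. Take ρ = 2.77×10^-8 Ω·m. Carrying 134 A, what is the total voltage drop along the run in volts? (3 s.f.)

Section 1: A_strand = π(1.0550e-03)² = 3.497e-06 m²; R₁ = ρL/(N·A_s) = (2.77×10^-8)(3820)/(7×3.497e-06) = 4.323 Ω
Section 2: A = π(d/2)² = π(1.1750e-02 m)² = 4.337e-04 m²
R₂ = (2.77×10^-8)(3490)/(4.337e-04) = 0.2229 Ω
R = R₁ + R₂ = 4.546 Ω
V = IR = 134 × 4.546 = 609 V

609 V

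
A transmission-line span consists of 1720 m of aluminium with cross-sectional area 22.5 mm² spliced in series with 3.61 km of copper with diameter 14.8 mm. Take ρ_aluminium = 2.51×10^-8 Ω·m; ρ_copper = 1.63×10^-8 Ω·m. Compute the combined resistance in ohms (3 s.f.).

2.26 Ω

Segment 1: A = 22.5 mm² = 2.250e-05 m²
R₁ = ρL/A = (2.51×10^-8)(1720)/(2.250e-05) = 1.919 Ω
Segment 2: A = π(d/2)² = π(7.4000e-03 m)² = 1.720e-04 m²
R₂ = (1.63×10^-8)(3610)/(1.720e-04) = 0.342 Ω
R = R₁ + R₂ = 2.26 Ω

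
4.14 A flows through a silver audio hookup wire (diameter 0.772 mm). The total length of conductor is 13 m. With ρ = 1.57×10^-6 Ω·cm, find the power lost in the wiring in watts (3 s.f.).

ρ = 1.57×10^-6 Ω·cm = 1.57×10^-8 Ω·m
A = π(d/2)² = π(3.8600e-04 m)² = 4.681e-07 m²
R = ρL/A = (1.57×10^-8)(13)/(4.681e-07) = 0.436 Ω
P = I²R = (4.14)² × 0.436 = 7.47 W

7.47 W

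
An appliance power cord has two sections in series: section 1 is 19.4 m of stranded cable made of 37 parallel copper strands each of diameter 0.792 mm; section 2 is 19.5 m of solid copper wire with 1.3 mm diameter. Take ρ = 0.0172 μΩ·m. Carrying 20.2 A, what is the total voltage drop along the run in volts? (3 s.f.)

ρ = 0.0172 μΩ·m = 1.72×10^-8 Ω·m
Section 1: A_strand = π(3.9600e-04)² = 4.927e-07 m²; R₁ = ρL/(N·A_s) = (1.72×10^-8)(19.4)/(37×4.927e-07) = 0.01831 Ω
Section 2: A = π(d/2)² = π(6.5000e-04 m)² = 1.327e-06 m²
R₂ = (1.72×10^-8)(19.5)/(1.327e-06) = 0.2527 Ω
R = R₁ + R₂ = 0.271 Ω
V = IR = 20.2 × 0.271 = 5.47 V

5.47 V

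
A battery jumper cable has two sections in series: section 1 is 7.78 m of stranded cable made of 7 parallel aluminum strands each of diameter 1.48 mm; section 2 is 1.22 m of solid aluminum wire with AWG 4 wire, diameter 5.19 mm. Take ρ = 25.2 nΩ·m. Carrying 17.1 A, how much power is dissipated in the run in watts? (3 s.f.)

ρ = 25.2 nΩ·m = 2.52×10^-8 Ω·m
Section 1: A_strand = π(7.4000e-04)² = 1.720e-06 m²; R₁ = ρL/(N·A_s) = (2.52×10^-8)(7.78)/(7×1.720e-06) = 0.01628 Ω
Section 2: A = π(5.19/2 mm)² = π(2.5950e-03 m)² = 2.116e-05 m²
R₂ = (2.52×10^-8)(1.22)/(2.116e-05) = 0.001453 Ω
R = R₁ + R₂ = 0.01773 Ω
P = I²R = (17.1)² × 0.01773 = 5.19 W

5.19 W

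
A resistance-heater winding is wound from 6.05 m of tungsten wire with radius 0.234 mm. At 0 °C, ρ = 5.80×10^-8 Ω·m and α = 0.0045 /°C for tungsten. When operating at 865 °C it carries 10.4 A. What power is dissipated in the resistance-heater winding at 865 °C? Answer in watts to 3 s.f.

1080 W

A = πr² = π(2.3400e-04 m)² = 1.720e-07 m²
R₍0₎ = ρL/A = (5.80×10^-8)(6.05)/(1.720e-07) = 2.04 Ω
R₍865₎ = R₍0₎(1 + αΔT) = 2.04 × (1 + 0.0045×865) = 9.98 Ω
P = I²R = (10.4)² × 9.98 = 1080 W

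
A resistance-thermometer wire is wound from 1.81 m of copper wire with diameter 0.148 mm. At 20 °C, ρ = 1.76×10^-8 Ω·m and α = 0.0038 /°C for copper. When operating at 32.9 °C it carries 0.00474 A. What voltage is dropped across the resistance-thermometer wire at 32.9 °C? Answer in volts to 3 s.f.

0.00921 V

A = π(d/2)² = π(7.4000e-05 m)² = 1.720e-08 m²
R₍20₎ = ρL/A = (1.76×10^-8)(1.81)/(1.720e-08) = 1.852 Ω
R₍32.9₎ = R₍20₎(1 + αΔT) = 1.852 × (1 + 0.0038×12.9) = 1.943 Ω
V = IR = 0.00474 × 1.943 = 0.00921 V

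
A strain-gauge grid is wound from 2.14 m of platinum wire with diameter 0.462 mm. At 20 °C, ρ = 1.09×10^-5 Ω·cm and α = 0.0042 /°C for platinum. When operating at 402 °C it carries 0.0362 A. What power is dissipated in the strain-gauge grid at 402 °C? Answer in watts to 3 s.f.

0.00475 W

ρ = 1.09×10^-5 Ω·cm = 1.09×10^-7 Ω·m
A = π(d/2)² = π(2.3100e-04 m)² = 1.676e-07 m²
R₍20₎ = ρL/A = (1.09×10^-7)(2.14)/(1.676e-07) = 1.391 Ω
R₍402₎ = R₍20₎(1 + αΔT) = 1.391 × (1 + 0.0042×382) = 3.624 Ω
P = I²R = (0.0362)² × 3.624 = 0.00475 W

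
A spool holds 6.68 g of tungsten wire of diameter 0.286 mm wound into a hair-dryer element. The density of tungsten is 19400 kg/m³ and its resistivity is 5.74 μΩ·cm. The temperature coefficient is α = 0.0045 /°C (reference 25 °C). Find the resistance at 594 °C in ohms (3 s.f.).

17.1 Ω

ρ = 5.74 μΩ·cm = 5.74×10^-8 Ω·m
A = π(d/2)² = π(1.4300e-04 m)² = 6.4242e-08 m²
L = m/(density·A) = 0.00668/(19400×6.4242e-08) = 5.36 m
R = ρL/A = (5.74×10^-8)(5.36)/(6.4242e-08) = 4.789 Ω
R(594 °C) = 4.789 × (1 + 0.0045×569) = 17.1 Ω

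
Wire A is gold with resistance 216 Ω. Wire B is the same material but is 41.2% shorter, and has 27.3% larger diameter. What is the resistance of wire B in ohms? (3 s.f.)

78.4 Ω

R ∝ L/d², so R_B/R_A = (1 − 41.2/100) × (1 + 27.3/100)⁻²
= 0.588 × 0.6171 = 0.3628
R_B = 0.3628 × 216 = 78.4 Ω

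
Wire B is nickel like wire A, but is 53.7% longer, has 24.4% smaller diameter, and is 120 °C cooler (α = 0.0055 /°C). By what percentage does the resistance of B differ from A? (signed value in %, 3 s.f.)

R ∝ ρL/d² with ρ ∝ (1+αΔT), so R_B/R_A = (1 + 53.7/100) × (1 − 24.4/100)⁻² × (1 − 0.0055×120)
= 1.537 × 1.75 × 0.34 = 0.9143
(R_B − R_A)/R_A = 0.9143 − 1 = -8.57%

-8.57%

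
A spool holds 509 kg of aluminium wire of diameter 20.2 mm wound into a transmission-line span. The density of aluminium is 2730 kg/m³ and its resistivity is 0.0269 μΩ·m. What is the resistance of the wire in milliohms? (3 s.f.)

48.8 mΩ

ρ = 0.0269 μΩ·m = 2.69×10^-8 Ω·m
A = π(d/2)² = π(1.0100e-02 m)² = 3.2047e-04 m²
L = m/(density·A) = 509/(2730×3.2047e-04) = 581.8 m
R = ρL/A = (2.69×10^-8)(581.8)/(3.2047e-04) = 48.8 mΩ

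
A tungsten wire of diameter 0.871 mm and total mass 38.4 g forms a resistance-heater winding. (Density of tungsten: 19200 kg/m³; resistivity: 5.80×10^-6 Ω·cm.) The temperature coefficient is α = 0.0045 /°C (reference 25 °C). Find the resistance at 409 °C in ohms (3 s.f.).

ρ = 5.80×10^-6 Ω·cm = 5.80×10^-8 Ω·m
A = π(d/2)² = π(4.3550e-04 m)² = 5.9584e-07 m²
L = m/(density·A) = 0.0384/(19200×5.9584e-07) = 3.357 m
R = ρL/A = (5.80×10^-8)(3.357)/(5.9584e-07) = 0.3267 Ω
R(409 °C) = 0.3267 × (1 + 0.0045×384) = 0.891 Ω

0.891 Ω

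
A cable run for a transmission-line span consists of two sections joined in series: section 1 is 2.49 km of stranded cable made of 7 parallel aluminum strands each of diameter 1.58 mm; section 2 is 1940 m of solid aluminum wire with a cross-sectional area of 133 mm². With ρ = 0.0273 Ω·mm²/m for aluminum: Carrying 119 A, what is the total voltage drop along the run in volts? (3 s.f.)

ρ = 0.0273 Ω·mm²/m = 2.73×10^-8 Ω·m
Section 1: A_strand = π(7.9000e-04)² = 1.961e-06 m²; R₁ = ρL/(N·A_s) = (2.73×10^-8)(2490)/(7×1.961e-06) = 4.953 Ω
Section 2: A = 133 mm² = 1.330e-04 m²
R₂ = (2.73×10^-8)(1940)/(1.330e-04) = 0.3982 Ω
R = R₁ + R₂ = 5.351 Ω
V = IR = 119 × 5.351 = 637 V

637 V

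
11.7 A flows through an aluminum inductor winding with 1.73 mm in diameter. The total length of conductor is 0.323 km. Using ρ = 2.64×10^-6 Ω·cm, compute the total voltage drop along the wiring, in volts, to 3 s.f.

ρ = 2.64×10^-6 Ω·cm = 2.64×10^-8 Ω·m
A = π(d/2)² = π(8.6500e-04 m)² = 2.351e-06 m²
R = ρL/A = (2.64×10^-8)(323)/(2.351e-06) = 3.628 Ω
V = IR = 11.7 × 3.628 = 42.4 V

42.4 V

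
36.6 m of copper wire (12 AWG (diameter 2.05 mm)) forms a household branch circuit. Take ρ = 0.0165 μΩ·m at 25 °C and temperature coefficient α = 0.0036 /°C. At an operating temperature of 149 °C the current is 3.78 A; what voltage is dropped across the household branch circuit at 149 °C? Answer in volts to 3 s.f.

1.00 V

ρ = 0.0165 μΩ·m = 1.65×10^-8 Ω·m
A = π(2.05/2 mm)² = π(1.0250e-03 m)² = 3.301e-06 m²
R₍25₎ = ρL/A = (1.65×10^-8)(36.6)/(3.301e-06) = 0.183 Ω
R₍149₎ = R₍25₎(1 + αΔT) = 0.183 × (1 + 0.0036×124) = 0.2646 Ω
V = IR = 3.78 × 0.2646 = 1.00 V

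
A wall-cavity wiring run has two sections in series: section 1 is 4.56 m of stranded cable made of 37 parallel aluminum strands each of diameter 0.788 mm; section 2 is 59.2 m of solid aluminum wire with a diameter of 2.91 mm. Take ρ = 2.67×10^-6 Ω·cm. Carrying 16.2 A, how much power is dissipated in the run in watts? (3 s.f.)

64.1 W

ρ = 2.67×10^-6 Ω·cm = 2.67×10^-8 Ω·m
Section 1: A_strand = π(3.9400e-04)² = 4.877e-07 m²; R₁ = ρL/(N·A_s) = (2.67×10^-8)(4.56)/(37×4.877e-07) = 0.006747 Ω
Section 2: A = π(d/2)² = π(1.4550e-03 m)² = 6.651e-06 m²
R₂ = (2.67×10^-8)(59.2)/(6.651e-06) = 0.2377 Ω
R = R₁ + R₂ = 0.2444 Ω
P = I²R = (16.2)² × 0.2444 = 64.1 W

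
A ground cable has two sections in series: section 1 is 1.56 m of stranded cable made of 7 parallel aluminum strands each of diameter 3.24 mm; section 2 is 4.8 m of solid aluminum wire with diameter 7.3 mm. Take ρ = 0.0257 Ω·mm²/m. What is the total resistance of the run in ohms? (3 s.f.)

ρ = 0.0257 Ω·mm²/m = 2.57×10^-8 Ω·m
Section 1: A_strand = π(1.6200e-03)² = 8.245e-06 m²; R₁ = ρL/(N·A_s) = (2.57×10^-8)(1.56)/(7×8.245e-06) = 6.947×10^-4 Ω
Section 2: A = π(d/2)² = π(3.6500e-03 m)² = 4.185e-05 m²
R₂ = (2.57×10^-8)(4.8)/(4.185e-05) = 0.002947 Ω
R = R₁ + R₂ = 0.00364 Ω

0.00364 Ω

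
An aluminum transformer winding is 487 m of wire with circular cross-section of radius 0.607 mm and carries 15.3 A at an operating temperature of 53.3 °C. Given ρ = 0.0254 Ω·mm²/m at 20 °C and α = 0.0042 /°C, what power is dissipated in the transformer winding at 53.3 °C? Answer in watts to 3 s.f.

2850 W

ρ = 0.0254 Ω·mm²/m = 2.54×10^-8 Ω·m
A = πr² = π(6.0700e-04 m)² = 1.158e-06 m²
R₍20₎ = ρL/A = (2.54×10^-8)(487)/(1.158e-06) = 10.69 Ω
R₍53.3₎ = R₍20₎(1 + αΔT) = 10.69 × (1 + 0.0042×33.3) = 12.18 Ω
P = I²R = (15.3)² × 12.18 = 2850 W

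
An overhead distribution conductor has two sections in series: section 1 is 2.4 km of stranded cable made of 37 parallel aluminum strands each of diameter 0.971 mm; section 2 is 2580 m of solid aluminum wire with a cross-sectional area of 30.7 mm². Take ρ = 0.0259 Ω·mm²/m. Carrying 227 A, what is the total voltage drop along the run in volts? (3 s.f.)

ρ = 0.0259 Ω·mm²/m = 2.59×10^-8 Ω·m
Section 1: A_strand = π(4.8550e-04)² = 7.405e-07 m²; R₁ = ρL/(N·A_s) = (2.59×10^-8)(2400)/(37×7.405e-07) = 2.269 Ω
Section 2: A = 30.7 mm² = 3.070e-05 m²
R₂ = (2.59×10^-8)(2580)/(3.070e-05) = 2.177 Ω
R = R₁ + R₂ = 4.445 Ω
V = IR = 227 × 4.445 = 1010 V

1010 V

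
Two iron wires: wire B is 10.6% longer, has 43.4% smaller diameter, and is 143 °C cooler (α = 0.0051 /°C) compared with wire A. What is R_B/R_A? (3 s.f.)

R ∝ ρL/d² with ρ ∝ (1+αΔT), so R_B/R_A = (1 + 10.6/100) × (1 − 43.4/100)⁻² × (1 − 0.0051×143)
= 1.106 × 3.122 × 0.2707 = 0.935

0.935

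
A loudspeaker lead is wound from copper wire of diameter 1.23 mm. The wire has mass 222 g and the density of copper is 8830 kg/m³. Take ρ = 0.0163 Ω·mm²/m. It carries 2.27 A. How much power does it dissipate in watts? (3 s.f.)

ρ = 0.0163 Ω·mm²/m = 1.63×10^-8 Ω·m
A = π(d/2)² = π(6.1500e-04 m)² = 1.1882e-06 m²
L = m/(density·A) = 0.222/(8830×1.1882e-06) = 21.16 m
R = ρL/A = (1.63×10^-8)(21.16)/(1.1882e-06) = 0.2903 Ω
P = I²R = (2.27)² × 0.2903 = 1.50 W

1.50 W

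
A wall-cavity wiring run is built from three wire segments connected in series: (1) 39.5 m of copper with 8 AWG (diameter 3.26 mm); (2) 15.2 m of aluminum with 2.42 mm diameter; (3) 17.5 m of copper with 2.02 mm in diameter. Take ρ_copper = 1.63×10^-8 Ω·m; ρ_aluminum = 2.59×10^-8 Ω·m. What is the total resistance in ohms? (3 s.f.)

Seg 1: A = π(3.26/2 mm)² = π(1.6300e-03 m)² = 8.347e-06 m²
R_1 = (1.63×10^-8)(39.5)/(8.347e-06) = 0.07714 Ω
Seg 2: A = π(d/2)² = π(1.2100e-03 m)² = 4.600e-06 m²
R_2 = (2.59×10^-8)(15.2)/(4.600e-06) = 0.08559 Ω
Seg 3: A = π(d/2)² = π(1.0100e-03 m)² = 3.205e-06 m²
R_3 = (1.63×10^-8)(17.5)/(3.205e-06) = 0.08901 Ω
R_total = R_1 + R_2 + R_3 = 0.252 Ω

0.252 Ω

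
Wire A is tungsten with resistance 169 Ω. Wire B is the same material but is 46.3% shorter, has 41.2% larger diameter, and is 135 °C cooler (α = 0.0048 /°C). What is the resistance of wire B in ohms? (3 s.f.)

16.0 Ω

R ∝ ρL/d² with ρ ∝ (1+αΔT), so R_B/R_A = (1 − 46.3/100) × (1 + 41.2/100)⁻² × (1 − 0.0048×135)
= 0.537 × 0.5016 × 0.352 = 0.09481
R_B = 0.09481 × 169 = 16.0 Ω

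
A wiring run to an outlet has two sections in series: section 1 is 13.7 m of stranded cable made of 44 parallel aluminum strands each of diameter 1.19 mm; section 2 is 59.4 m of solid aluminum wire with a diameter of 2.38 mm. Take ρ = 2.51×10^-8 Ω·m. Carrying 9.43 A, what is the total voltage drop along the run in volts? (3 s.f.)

Section 1: A_strand = π(5.9500e-04)² = 1.112e-06 m²; R₁ = ρL/(N·A_s) = (2.51×10^-8)(13.7)/(44×1.112e-06) = 0.007027 Ω
Section 2: A = π(d/2)² = π(1.1900e-03 m)² = 4.449e-06 m²
R₂ = (2.51×10^-8)(59.4)/(4.449e-06) = 0.3351 Ω
R = R₁ + R₂ = 0.3422 Ω
V = IR = 9.43 × 0.3422 = 3.23 V

3.23 V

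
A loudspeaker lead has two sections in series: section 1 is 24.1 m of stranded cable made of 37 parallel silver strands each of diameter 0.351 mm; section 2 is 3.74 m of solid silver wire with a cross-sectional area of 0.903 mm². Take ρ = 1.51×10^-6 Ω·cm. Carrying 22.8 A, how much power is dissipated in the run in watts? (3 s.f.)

85.4 W

ρ = 1.51×10^-6 Ω·cm = 1.51×10^-8 Ω·m
Section 1: A_strand = π(1.7550e-04)² = 9.676e-08 m²; R₁ = ρL/(N·A_s) = (1.51×10^-8)(24.1)/(37×9.676e-08) = 0.1016 Ω
Section 2: A = 0.903 mm² = 9.030e-07 m²
R₂ = (1.51×10^-8)(3.74)/(9.030e-07) = 0.06254 Ω
R = R₁ + R₂ = 0.1642 Ω
P = I²R = (22.8)² × 0.1642 = 85.4 W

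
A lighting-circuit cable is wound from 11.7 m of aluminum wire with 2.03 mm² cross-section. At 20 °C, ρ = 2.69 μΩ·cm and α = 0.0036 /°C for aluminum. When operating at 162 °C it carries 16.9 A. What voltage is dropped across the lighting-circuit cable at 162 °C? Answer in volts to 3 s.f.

3.96 V

ρ = 2.69 μΩ·cm = 2.69×10^-8 Ω·m
A = 2.03 mm² = 2.030e-06 m²
R₍20₎ = ρL/A = (2.69×10^-8)(11.7)/(2.030e-06) = 0.155 Ω
R₍162₎ = R₍20₎(1 + αΔT) = 0.155 × (1 + 0.0036×142) = 0.2343 Ω
V = IR = 16.9 × 0.2343 = 3.96 V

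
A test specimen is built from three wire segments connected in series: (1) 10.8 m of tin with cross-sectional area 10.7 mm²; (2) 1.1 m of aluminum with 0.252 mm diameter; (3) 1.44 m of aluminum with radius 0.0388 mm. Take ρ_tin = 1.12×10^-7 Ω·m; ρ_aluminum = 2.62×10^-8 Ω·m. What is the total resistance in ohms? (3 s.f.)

Seg 1: A = 10.7 mm² = 1.070e-05 m²
R_1 = (1.12×10^-7)(10.8)/(1.070e-05) = 0.113 Ω
Seg 2: A = π(d/2)² = π(1.2600e-04 m)² = 4.988e-08 m²
R_2 = (2.62×10^-8)(1.1)/(4.988e-08) = 0.5778 Ω
Seg 3: A = πr² = π(3.8800e-05 m)² = 4.729e-09 m²
R_3 = (2.62×10^-8)(1.44)/(4.729e-09) = 7.977 Ω
R_total = R_1 + R_2 + R_3 = 8.67 Ω

8.67 Ω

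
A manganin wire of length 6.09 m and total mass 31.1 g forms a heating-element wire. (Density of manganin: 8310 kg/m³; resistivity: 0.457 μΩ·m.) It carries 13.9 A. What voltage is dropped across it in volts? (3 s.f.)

63.0 V

ρ = 0.457 μΩ·m = 4.57×10^-7 Ω·m
A = m/(density·L) = 0.0311/(8310×6.09) = 6.1453e-07 m²
R = ρL/A = (4.57×10^-7)(6.09)/(6.1453e-07) = 4.529 Ω
V = IR = 13.9 × 4.529 = 63.0 V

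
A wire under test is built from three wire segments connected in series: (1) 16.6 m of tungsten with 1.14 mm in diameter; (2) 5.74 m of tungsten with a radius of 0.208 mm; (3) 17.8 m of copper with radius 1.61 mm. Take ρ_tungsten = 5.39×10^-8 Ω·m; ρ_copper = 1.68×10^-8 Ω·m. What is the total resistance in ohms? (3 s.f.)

Seg 1: A = π(d/2)² = π(5.7000e-04 m)² = 1.021e-06 m²
R_1 = (5.39×10^-8)(16.6)/(1.021e-06) = 0.8766 Ω
Seg 2: A = πr² = π(2.0800e-04 m)² = 1.359e-07 m²
R_2 = (5.39×10^-8)(5.74)/(1.359e-07) = 2.276 Ω
Seg 3: A = πr² = π(1.6100e-03 m)² = 8.143e-06 m²
R_3 = (1.68×10^-8)(17.8)/(8.143e-06) = 0.03672 Ω
R_total = R_1 + R_2 + R_3 = 3.19 Ω

3.19 Ω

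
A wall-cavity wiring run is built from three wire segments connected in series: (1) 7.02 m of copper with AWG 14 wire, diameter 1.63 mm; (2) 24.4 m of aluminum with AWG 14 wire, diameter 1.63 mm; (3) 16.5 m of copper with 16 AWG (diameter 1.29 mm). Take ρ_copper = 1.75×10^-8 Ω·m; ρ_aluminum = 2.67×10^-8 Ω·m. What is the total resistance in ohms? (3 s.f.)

Seg 1: A = π(1.63/2 mm)² = π(8.1500e-04 m)² = 2.087e-06 m²
R_1 = (1.75×10^-8)(7.02)/(2.087e-06) = 0.05887 Ω
Seg 2: A = π(1.63/2 mm)² = π(8.1500e-04 m)² = 2.087e-06 m²
R_2 = (2.67×10^-8)(24.4)/(2.087e-06) = 0.3122 Ω
Seg 3: A = π(1.29/2 mm)² = π(6.4500e-04 m)² = 1.307e-06 m²
R_3 = (1.75×10^-8)(16.5)/(1.307e-06) = 0.2209 Ω
R_total = R_1 + R_2 + R_3 = 0.592 Ω

0.592 Ω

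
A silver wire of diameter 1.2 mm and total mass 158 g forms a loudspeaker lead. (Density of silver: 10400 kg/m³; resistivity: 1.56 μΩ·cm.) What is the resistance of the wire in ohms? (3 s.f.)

ρ = 1.56 μΩ·cm = 1.56×10^-8 Ω·m
A = π(d/2)² = π(6.0000e-04 m)² = 1.1310e-06 m²
L = m/(density·A) = 0.158/(10400×1.1310e-06) = 13.43 m
R = ρL/A = (1.56×10^-8)(13.43)/(1.1310e-06) = 0.185 Ω

0.185 Ω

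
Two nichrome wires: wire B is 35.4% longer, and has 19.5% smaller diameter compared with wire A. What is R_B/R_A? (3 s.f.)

R ∝ L/d², so R_B/R_A = (1 + 35.4/100) × (1 − 19.5/100)⁻²
= 1.354 × 1.543 = 2.09

2.09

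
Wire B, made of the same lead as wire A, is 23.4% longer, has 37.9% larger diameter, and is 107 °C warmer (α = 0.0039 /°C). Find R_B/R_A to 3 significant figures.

0.920

R ∝ ρL/d² with ρ ∝ (1+αΔT), so R_B/R_A = (1 + 23.4/100) × (1 + 37.9/100)⁻² × (1 + 0.0039×107)
= 1.234 × 0.5259 × 1.417 = 0.920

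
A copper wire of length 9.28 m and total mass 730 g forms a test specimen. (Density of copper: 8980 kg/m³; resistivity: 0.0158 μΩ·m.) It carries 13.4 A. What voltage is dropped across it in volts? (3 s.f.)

0.224 V

ρ = 0.0158 μΩ·m = 1.58×10^-8 Ω·m
A = m/(density·L) = 0.73/(8980×9.28) = 8.7599e-06 m²
R = ρL/A = (1.58×10^-8)(9.28)/(8.7599e-06) = 0.01674 Ω
V = IR = 13.4 × 0.01674 = 0.224 V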